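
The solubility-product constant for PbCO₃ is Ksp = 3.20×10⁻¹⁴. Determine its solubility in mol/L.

PbCO₃(s) ⇌ Pb²⁺(aq) + CO₃²⁻(aq)
For each mole of PbCO₃ that dissolves per liter, [Pb²⁺] = s and [CO₃²⁻] = s; let s denote this solubility.
Ksp = [Pb²⁺][CO₃²⁻] = s · s = s^2
s^2 = 3.20×10⁻¹⁴
s = (3.20×10⁻¹⁴)^(1/2) = 1.79×10⁻⁷ mol/L

1.79×10⁻⁷ M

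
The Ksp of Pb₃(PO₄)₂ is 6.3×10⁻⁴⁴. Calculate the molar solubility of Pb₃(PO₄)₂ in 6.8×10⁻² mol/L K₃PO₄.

8.0×10⁻¹⁵ M

Pb₃(PO₄)₂(s) ⇌ 3 Pb²⁺(aq) + 2 PO₄³⁻(aq)
The solution already contains PO₄³⁻ at 6.8×10⁻² mol/L. Let s be the molar solubility of Pb₃(PO₄)₂.
[PO₄³⁻] ≈ 6.8×10⁻² mol/L (common ion dominates); [Pb²⁺] = 3s.
Ksp = [Pb²⁺]^3[PO₄³⁻]^2 = (3s)^3(6.8×10⁻²)^2
(3s)^3 = 6.3×10⁻⁴⁴ / (6.8×10⁻²)^2 = 1.4×10⁻⁴¹
s = 8.0×10⁻¹⁵ mol/L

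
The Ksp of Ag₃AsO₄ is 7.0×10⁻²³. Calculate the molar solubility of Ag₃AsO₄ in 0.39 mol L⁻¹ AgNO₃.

1.2×10⁻²¹ M

Ag₃AsO₄(s) ⇌ 3 Ag⁺(aq) + AsO₄³⁻(aq)
The solution already contains Ag⁺ at 0.39 mol L⁻¹. Let s be the molar solubility of Ag₃AsO₄.
[Ag⁺] ≈ 0.39 mol L⁻¹ (common ion dominates); [AsO₄³⁻] = s.
Ksp = [Ag⁺]^3[AsO₄³⁻] = (0.39)^3s
s = 7.0×10⁻²³ / (0.39)^3 = 1.2×10⁻²¹
s = 1.2×10⁻²¹ mol L⁻¹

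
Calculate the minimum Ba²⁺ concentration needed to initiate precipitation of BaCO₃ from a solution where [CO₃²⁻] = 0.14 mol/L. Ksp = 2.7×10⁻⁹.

Each salt precipitates once Q = Ksp for that salt.
BaCO₃(s) ⇌ Ba²⁺(aq) + CO₃²⁻(aq)
Ksp = [Ba²⁺][CO₃²⁻] = [Ba²⁺](0.14)
[Ba²⁺] = 2.7×10⁻⁹ / (0.14) = 1.9×10⁻⁸
[Ba²⁺] = 1.9×10⁻⁸ mol/L

1.9×10⁻⁸ M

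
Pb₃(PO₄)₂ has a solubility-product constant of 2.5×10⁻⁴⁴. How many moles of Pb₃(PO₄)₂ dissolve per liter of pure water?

Pb₃(PO₄)₂(s) ⇌ 3 Pb²⁺(aq) + 2 PO₄³⁻(aq)
Let s be the molar solubility. Then [Pb²⁺] = 3s and [PO₄³⁻] = 2s.
Ksp = [Pb²⁺]^3[PO₄³⁻]^2 = (3s)^3 · (2s)^2 = 108s^5
108s^5 = 2.5×10⁻⁴⁴  ⇒  s^5 = 2.3×10⁻⁴⁶
s = (2.3×10⁻⁴⁶)^(1/5) = 7.5×10⁻¹⁰ mol L⁻¹

7.5×10⁻¹⁰ M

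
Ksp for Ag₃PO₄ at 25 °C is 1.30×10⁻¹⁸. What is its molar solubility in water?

Ag₃PO₄(s) ⇌ 3 Ag⁺(aq) + PO₄³⁻(aq)
Let s be the molar solubility. Then [Ag⁺] = 3s and [PO₄³⁻] = s.
Ksp = [Ag⁺]^3[PO₄³⁻] = (3s)^3 · s = 27s^4
27s^4 = 1.30×10⁻¹⁸  ⇒  s^4 = 4.81×10⁻²⁰
s = (4.81×10⁻²⁰)^(1/4) = 1.48×10⁻⁵ M

1.48×10⁻⁵ M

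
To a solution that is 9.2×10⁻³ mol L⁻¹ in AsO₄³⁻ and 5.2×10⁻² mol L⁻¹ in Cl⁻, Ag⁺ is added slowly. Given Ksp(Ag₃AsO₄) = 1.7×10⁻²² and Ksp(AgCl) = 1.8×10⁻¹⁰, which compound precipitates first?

AgCl

Each salt precipitates once Q = Ksp for that salt.
For Ag₃AsO₄: [Ag⁺] = (Ksp/[AsO₄³⁻])^(1/3) = 2.6×10⁻⁷ mol L⁻¹
For AgCl: [Ag⁺] = (Ksp/[Cl⁻]) = 3.5×10⁻⁹ mol L⁻¹
AgCl requires the lower [Ag⁺], so it precipitates first.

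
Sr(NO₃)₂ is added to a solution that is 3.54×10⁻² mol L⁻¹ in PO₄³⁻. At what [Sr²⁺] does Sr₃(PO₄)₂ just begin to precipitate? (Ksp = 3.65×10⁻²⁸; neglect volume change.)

6.63×10⁻⁹ M

A salt starts to precipitate once the ion product Q reaches its Ksp.
Sr₃(PO₄)₂(s) ⇌ 3 Sr²⁺(aq) + 2 PO₄³⁻(aq)
Ksp = [Sr²⁺]^3[PO₄³⁻]^2 = [Sr²⁺]^3(3.54×10⁻²)^2
[Sr²⁺]^3 = 3.65×10⁻²⁸ / (3.54×10⁻²)^2 = 2.91×10⁻²⁵
[Sr²⁺] = 6.63×10⁻⁹ mol L⁻¹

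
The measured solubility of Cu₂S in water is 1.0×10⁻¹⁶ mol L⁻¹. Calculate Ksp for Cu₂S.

Cu₂S(s) ⇌ 2 Cu⁺(aq) + S²⁻(aq)
Let s be the molar solubility. Then [Cu⁺] = 2s and [S²⁻] = s.
Ksp = [Cu⁺]^2[S²⁻] = (2s)^2 · s = 4s^3
Ksp = 4 × (1.0×10⁻¹⁶)^3 = 4.0×10⁻⁴⁸

Ksp = 4.0×10⁻⁴⁸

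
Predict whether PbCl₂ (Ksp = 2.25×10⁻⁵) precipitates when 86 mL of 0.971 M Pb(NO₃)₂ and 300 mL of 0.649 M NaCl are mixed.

Total volume after mixing = 86 + 300 = 386 mL.
[Pb²⁺] = (0.971)(86)/386 = 0.216 M
[Cl⁻] = (0.649)(300)/386 = 0.504 M
Q = [Pb²⁺][Cl⁻]^2 = 5.50×10⁻²
Because Q > Ksp (5.50×10⁻² vs 2.25×10⁻⁵), a precipitate of PbCl₂ forms.

Yes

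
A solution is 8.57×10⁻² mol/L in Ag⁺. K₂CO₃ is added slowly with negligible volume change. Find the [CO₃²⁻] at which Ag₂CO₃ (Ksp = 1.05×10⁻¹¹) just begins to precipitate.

Precipitation begins when Q = Ksp.
Ag₂CO₃(s) ⇌ 2 Ag⁺(aq) + CO₃²⁻(aq)
Ksp = [Ag⁺]^2[CO₃²⁻] = [CO₃²⁻](8.57×10⁻²)^2
[CO₃²⁻] = 1.05×10⁻¹¹ / (8.57×10⁻²)^2 = 1.43×10⁻⁹
[CO₃²⁻] = 1.43×10⁻⁹ mol/L

1.43×10⁻⁹ M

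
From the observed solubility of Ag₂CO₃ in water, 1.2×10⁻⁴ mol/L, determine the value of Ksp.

Ksp = 6.9×10⁻¹²

Ag₂CO₃(s) ⇌ 2 Ag⁺(aq) + CO₃²⁻(aq)
With molar solubility s: [Ag⁺] = 2s, [CO₃²⁻] = s.
Ksp = [Ag⁺]^2[CO₃²⁻] = (2s)^2 · s = 4s^3
Ksp = 4 × (1.2×10⁻⁴)^3 = 6.9×10⁻¹²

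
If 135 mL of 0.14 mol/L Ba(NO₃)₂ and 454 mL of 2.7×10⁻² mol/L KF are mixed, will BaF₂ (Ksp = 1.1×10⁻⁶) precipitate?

Yes

After mixing, V = 135 mL + 454 mL = 589 mL.
[Ba²⁺] = (0.14)(135)/589 = 3.2×10⁻² mol/L
[F⁻] = (2.7×10⁻²)(454)/589 = 2.1×10⁻² mol/L
Q = [Ba²⁺][F⁻]^2 = 1.4×10⁻⁵
Q = 1.4×10⁻⁵ > Ksp = 1.1×10⁻⁶, so the solution is supersaturated and BaF₂ precipitates.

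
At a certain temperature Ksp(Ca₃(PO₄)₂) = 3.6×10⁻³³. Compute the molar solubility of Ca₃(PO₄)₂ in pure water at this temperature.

Ca₃(PO₄)₂(s) ⇌ 3 Ca²⁺(aq) + 2 PO₄³⁻(aq)
Let s be the molar solubility. Then [Ca²⁺] = 3s and [PO₄³⁻] = 2s.
Ksp = [Ca²⁺]^3[PO₄³⁻]^2 = (3s)^3 · (2s)^2 = 108s^5
108s^5 = 3.6×10⁻³³  ⇒  s^5 = 3.3×10⁻³⁵
s = (3.3×10⁻³⁵)^(1/5) = 1.3×10⁻⁷ M

1.3×10⁻⁷ M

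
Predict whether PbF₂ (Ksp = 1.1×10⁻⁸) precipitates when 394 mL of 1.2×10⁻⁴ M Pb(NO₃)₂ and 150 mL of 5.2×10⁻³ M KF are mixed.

The combined volume is 544 mL.
[Pb²⁺] = (1.2×10⁻⁴)(394)/544 = 8.7×10⁻⁵ M
[F⁻] = (5.2×10⁻³)(150)/544 = 1.4×10⁻³ M
Q = [Pb²⁺][F⁻]^2 = 1.8×10⁻¹⁰
Since Q (1.8×10⁻¹⁰) is less than Ksp (1.1×10⁻⁸), no PbF₂ precipitates.

No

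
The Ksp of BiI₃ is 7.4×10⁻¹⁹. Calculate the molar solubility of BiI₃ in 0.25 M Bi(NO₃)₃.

4.8×10⁻⁷ M

BiI₃(s) ⇌ Bi³⁺(aq) + 3 I⁻(aq)
The solution already contains Bi³⁺ at 0.25 M. Let s be the molar solubility of BiI₃.
[Bi³⁺] ≈ 0.25 M (common ion dominates); [I⁻] = 3s.
Ksp = [Bi³⁺][I⁻]^3 = (0.25)(3s)^3
(3s)^3 = 7.4×10⁻¹⁹ / (0.25) = 3.0×10⁻¹⁸
s = 4.8×10⁻⁷ M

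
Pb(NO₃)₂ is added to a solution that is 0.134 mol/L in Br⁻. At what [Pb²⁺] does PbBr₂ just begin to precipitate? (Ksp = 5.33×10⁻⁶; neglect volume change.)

2.97×10⁻⁴ M

A salt starts to precipitate once the ion product Q reaches its Ksp.
PbBr₂(s) ⇌ Pb²⁺(aq) + 2 Br⁻(aq)
Ksp = [Pb²⁺][Br⁻]^2 = [Pb²⁺](0.134)^2
[Pb²⁺] = 5.33×10⁻⁶ / (0.134)^2 = 2.97×10⁻⁴
[Pb²⁺] = 2.97×10⁻⁴ mol/L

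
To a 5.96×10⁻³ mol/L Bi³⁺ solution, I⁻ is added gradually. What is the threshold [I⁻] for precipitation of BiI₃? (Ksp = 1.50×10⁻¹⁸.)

6.31×10⁻⁶ M

Each salt precipitates once Q = Ksp for that salt.
BiI₃(s) ⇌ Bi³⁺(aq) + 3 I⁻(aq)
Ksp = [Bi³⁺][I⁻]^3 = [I⁻]^3(5.96×10⁻³)
[I⁻]^3 = 1.50×10⁻¹⁸ / (5.96×10⁻³) = 2.52×10⁻¹⁶
[I⁻] = 6.31×10⁻⁶ mol/L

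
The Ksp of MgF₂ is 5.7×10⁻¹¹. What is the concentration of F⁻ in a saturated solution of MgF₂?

4.8×10⁻⁴ M

MgF₂(s) ⇌ Mg²⁺(aq) + 2 F⁻(aq)
For each mole of MgF₂ that dissolves per liter, [Mg²⁺] = s and [F⁻] = 2s; let s denote this solubility.
Ksp = [Mg²⁺][F⁻]^2 = s · (2s)^2 = 4s^3 = 5.7×10⁻¹¹
s = 2.4×10⁻⁴ mol/L
[F⁻] = 2s = 4.8×10⁻⁴ mol/L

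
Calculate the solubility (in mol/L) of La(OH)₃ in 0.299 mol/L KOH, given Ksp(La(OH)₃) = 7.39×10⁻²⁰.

La(OH)₃(s) ⇌ La³⁺(aq) + 3 OH⁻(aq)
OH⁻ is already present at 0.299 mol/L. If s mol/L of La(OH)₃ dissolves, [La³⁺] = s while [OH⁻] ≈ 0.299 mol/L.
Ksp = [La³⁺][OH⁻]^3 = s(0.299)^3
s = 7.39×10⁻²⁰ / (0.299)^3 = 2.76×10⁻¹⁸
s = 2.76×10⁻¹⁸ mol/L

2.76×10⁻¹⁸ M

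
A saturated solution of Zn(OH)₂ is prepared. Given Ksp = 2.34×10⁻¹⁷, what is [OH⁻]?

3.60×10⁻⁶ M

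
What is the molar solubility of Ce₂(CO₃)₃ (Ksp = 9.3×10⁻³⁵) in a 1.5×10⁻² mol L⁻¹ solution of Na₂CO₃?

2.6×10⁻¹⁵ M

Ce₂(CO₃)₃(s) ⇌ 2 Ce³⁺(aq) + 3 CO₃²⁻(aq)
Let s be the solubility of Ce₂(CO₃)₃ here. The common ion gives [CO₃²⁻] ≈ 1.5×10⁻² mol L⁻¹, and [Ce³⁺] = 2s.
Ksp = [Ce³⁺]^2[CO₃²⁻]^3 = (2s)^2(1.5×10⁻²)^3
(2s)^2 = 9.3×10⁻³⁵ / (1.5×10⁻²)^3 = 2.8×10⁻²⁹
s = 2.6×10⁻¹⁵ mol L⁻¹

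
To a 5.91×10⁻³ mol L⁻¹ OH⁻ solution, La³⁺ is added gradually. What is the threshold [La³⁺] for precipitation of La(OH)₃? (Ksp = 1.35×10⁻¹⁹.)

The threshold for precipitation is Q = Ksp.
La(OH)₃(s) ⇌ La³⁺(aq) + 3 OH⁻(aq)
Ksp = [La³⁺][OH⁻]^3 = [La³⁺](5.91×10⁻³)^3
[La³⁺] = 1.35×10⁻¹⁹ / (5.91×10⁻³)^3 = 6.54×10⁻¹³
[La³⁺] = 6.54×10⁻¹³ mol L⁻¹

6.54×10⁻¹³ M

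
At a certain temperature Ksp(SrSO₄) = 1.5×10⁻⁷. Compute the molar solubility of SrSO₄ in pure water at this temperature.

3.9×10⁻⁴ M

SrSO₄(s) ⇌ Sr²⁺(aq) + SO₄²⁻(aq)
If s mol/L of SrSO₄ dissolves, [Sr²⁺] = s and [SO₄²⁻] = s.
Ksp = [Sr²⁺][SO₄²⁻] = s · s = s^2
s^2 = 1.5×10⁻⁷
s = (1.5×10⁻⁷)^(1/2) = 3.9×10⁻⁴ mol/L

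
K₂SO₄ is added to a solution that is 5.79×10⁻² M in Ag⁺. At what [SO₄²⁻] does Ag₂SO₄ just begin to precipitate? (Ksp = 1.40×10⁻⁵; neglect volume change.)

4.18×10⁻³ M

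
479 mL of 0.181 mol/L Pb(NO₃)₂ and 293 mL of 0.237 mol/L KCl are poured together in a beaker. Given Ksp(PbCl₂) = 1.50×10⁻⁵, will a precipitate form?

Total volume after mixing = 479 + 293 = 772 mL.
[Pb²⁺] = (0.181)(479)/772 = 0.112 mol/L
[Cl⁻] = (0.237)(293)/772 = 8.99×10⁻² mol/L
Q = [Pb²⁺][Cl⁻]^2 = 9.09×10⁻⁴
Because Q > Ksp (9.09×10⁻⁴ vs 1.50×10⁻⁵), a precipitate of PbCl₂ forms.

Yes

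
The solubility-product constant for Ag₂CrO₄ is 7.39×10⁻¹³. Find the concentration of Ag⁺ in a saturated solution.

1.14×10⁻⁴ M

Ag₂CrO₄(s) ⇌ 2 Ag⁺(aq) + CrO₄²⁻(aq)
For each mole of Ag₂CrO₄ that dissolves per liter, [Ag⁺] = 2s and [CrO₄²⁻] = s; let s denote this solubility.
Ksp = [Ag⁺]^2[CrO₄²⁻] = (2s)^2 · s = 4s^3 = 7.39×10⁻¹³
s = 5.70×10⁻⁵ mol/L
[Ag⁺] = 2s = 1.14×10⁻⁴ mol/L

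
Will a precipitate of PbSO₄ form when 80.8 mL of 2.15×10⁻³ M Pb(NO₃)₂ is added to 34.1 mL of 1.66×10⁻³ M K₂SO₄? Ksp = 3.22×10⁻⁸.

After mixing, V = 80.8 mL + 34.1 mL = 114.9 mL.
[Pb²⁺] = (2.15×10⁻³)(80.8)/114.9 = 1.51×10⁻³ M
[SO₄²⁻] = (1.66×10⁻³)(34.1)/114.9 = 4.93×10⁻⁴ M
Q = [Pb²⁺][SO₄²⁻] = 7.45×10⁻⁷
Since Q (7.45×10⁻⁷) exceeds Ksp (3.22×10⁻⁸), PbSO₄ will precipitate.

Yes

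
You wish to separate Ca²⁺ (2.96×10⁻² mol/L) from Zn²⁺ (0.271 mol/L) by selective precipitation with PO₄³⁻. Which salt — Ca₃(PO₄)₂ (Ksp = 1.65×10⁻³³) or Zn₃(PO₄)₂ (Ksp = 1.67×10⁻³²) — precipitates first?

Each salt precipitates once Q = Ksp for that salt.
For Ca₃(PO₄)₂: [PO₄³⁻] = (Ksp/[Ca²⁺]^3)^(1/2) = 7.98×10⁻¹⁵ mol/L
For Zn₃(PO₄)₂: [PO₄³⁻] = (Ksp/[Zn²⁺]^3)^(1/2) = 9.16×10⁻¹⁶ mol/L
The smaller threshold [PO₄³⁻] is reached first, so Zn₃(PO₄)₂ precipitates first.

Zn₃(PO₄)₂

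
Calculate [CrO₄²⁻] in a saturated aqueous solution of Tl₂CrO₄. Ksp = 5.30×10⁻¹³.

5.10×10⁻⁵ M

Tl₂CrO₄(s) ⇌ 2 Tl⁺(aq) + CrO₄²⁻(aq)
If s mol/L of Tl₂CrO₄ dissolves, [Tl⁺] = 2s and [CrO₄²⁻] = s.
Ksp = [Tl⁺]^2[CrO₄²⁻] = (2s)^2 · s = 4s^3 = 5.30×10⁻¹³
s = 5.10×10⁻⁵ mol L⁻¹
[CrO₄²⁻] = s = 5.10×10⁻⁵ mol L⁻¹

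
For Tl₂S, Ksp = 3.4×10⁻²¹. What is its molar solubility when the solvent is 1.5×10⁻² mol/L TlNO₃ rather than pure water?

Tl₂S(s) ⇌ 2 Tl⁺(aq) + S²⁻(aq)
The solution already contains Tl⁺ at 1.5×10⁻² mol/L. Let s be the molar solubility of Tl₂S.
[Tl⁺] ≈ 1.5×10⁻² mol/L (common ion dominates); [S²⁻] = s.
Ksp = [Tl⁺]^2[S²⁻] = (1.5×10⁻²)^2s
s = 3.4×10⁻²¹ / (1.5×10⁻²)^2 = 1.5×10⁻¹⁷
s = 1.5×10⁻¹⁷ mol/L

1.5×10⁻¹⁷ M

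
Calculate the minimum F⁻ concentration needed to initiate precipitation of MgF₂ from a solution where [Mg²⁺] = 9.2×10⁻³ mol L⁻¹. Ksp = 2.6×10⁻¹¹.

Precipitation of each salt begins when its ion product equals Ksp.
MgF₂(s) ⇌ Mg²⁺(aq) + 2 F⁻(aq)
Ksp = [Mg²⁺][F⁻]^2 = [F⁻]^2(9.2×10⁻³)
[F⁻]^2 = 2.6×10⁻¹¹ / (9.2×10⁻³) = 2.8×10⁻⁹
[F⁻] = 5.3×10⁻⁵ mol L⁻¹

5.3×10⁻⁵ M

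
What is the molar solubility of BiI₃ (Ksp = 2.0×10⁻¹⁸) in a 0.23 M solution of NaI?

1.6×10⁻¹⁶ M

BiI₃(s) ⇌ Bi³⁺(aq) + 3 I⁻(aq)
The solution already contains I⁻ at 0.23 M. Let s be the molar solubility of BiI₃.
[I⁻] ≈ 0.23 M (common ion dominates); [Bi³⁺] = s.
Ksp = [Bi³⁺][I⁻]^3 = s(0.23)^3
s = 2.0×10⁻¹⁸ / (0.23)^3 = 1.6×10⁻¹⁶
s = 1.6×10⁻¹⁶ M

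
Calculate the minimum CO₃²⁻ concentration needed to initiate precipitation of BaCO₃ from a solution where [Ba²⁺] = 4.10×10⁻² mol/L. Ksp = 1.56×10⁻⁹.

3.80×10⁻⁸ M

The threshold for precipitation is Q = Ksp.
BaCO₃(s) ⇌ Ba²⁺(aq) + CO₃²⁻(aq)
Ksp = [Ba²⁺][CO₃²⁻] = [CO₃²⁻](4.10×10⁻²)
[CO₃²⁻] = 1.56×10⁻⁹ / (4.10×10⁻²) = 3.80×10⁻⁸
[CO₃²⁻] = 3.80×10⁻⁸ mol/L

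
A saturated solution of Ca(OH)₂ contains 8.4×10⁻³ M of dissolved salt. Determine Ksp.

Ca(OH)₂(s) ⇌ Ca²⁺(aq) + 2 OH⁻(aq)
For each mole of Ca(OH)₂ that dissolves per liter, [Ca²⁺] = s and [OH⁻] = 2s; let s denote this solubility.
Ksp = [Ca²⁺][OH⁻]^2 = s · (2s)^2 = 4s^3
Ksp = 4 × (8.4×10⁻³)^3 = 2.4×10⁻⁶

Ksp = 2.4×10⁻⁶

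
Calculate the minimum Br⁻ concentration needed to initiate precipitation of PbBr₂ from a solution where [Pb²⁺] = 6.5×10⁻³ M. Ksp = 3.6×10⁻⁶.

A salt starts to precipitate once the ion product Q reaches its Ksp.
PbBr₂(s) ⇌ Pb²⁺(aq) + 2 Br⁻(aq)
Ksp = [Pb²⁺][Br⁻]^2 = [Br⁻]^2(6.5×10⁻³)
[Br⁻]^2 = 3.6×10⁻⁶ / (6.5×10⁻³) = 5.5×10⁻⁴
[Br⁻] = 2.4×10⁻² M

2.4×10⁻² M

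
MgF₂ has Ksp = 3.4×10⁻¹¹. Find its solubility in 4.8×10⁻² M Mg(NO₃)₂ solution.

MgF₂(s) ⇌ Mg²⁺(aq) + 2 F⁻(aq)
Let s be the solubility of MgF₂ here. The common ion gives [Mg²⁺] ≈ 4.8×10⁻² M, and [F⁻] = 2s.
Ksp = [Mg²⁺][F⁻]^2 = (4.8×10⁻²)(2s)^2
(2s)^2 = 3.4×10⁻¹¹ / (4.8×10⁻²) = 7.1×10⁻¹⁰
s = 1.3×10⁻⁵ M

1.3×10⁻⁵ M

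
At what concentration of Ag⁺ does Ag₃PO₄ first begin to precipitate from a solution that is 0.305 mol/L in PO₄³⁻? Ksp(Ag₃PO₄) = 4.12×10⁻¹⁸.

2.38×10⁻⁶ M

A salt starts to precipitate once the ion product Q reaches its Ksp.
Ag₃PO₄(s) ⇌ 3 Ag⁺(aq) + PO₄³⁻(aq)
Ksp = [Ag⁺]^3[PO₄³⁻] = [Ag⁺]^3(0.305)
[Ag⁺]^3 = 4.12×10⁻¹⁸ / (0.305) = 1.35×10⁻¹⁷
[Ag⁺] = 2.38×10⁻⁶ mol/L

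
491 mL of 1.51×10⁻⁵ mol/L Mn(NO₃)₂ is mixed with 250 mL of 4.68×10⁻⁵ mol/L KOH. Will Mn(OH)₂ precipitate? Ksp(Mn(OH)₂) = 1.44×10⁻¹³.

The combined volume is 741 mL.
[Mn²⁺] = (1.51×10⁻⁵)(491)/741 = 1.00×10⁻⁵ mol/L
[OH⁻] = (4.68×10⁻⁵)(250)/741 = 1.58×10⁻⁵ mol/L
Q = [Mn²⁺][OH⁻]^2 = 2.49×10⁻¹⁵
Q < Ksp (2.49×10⁻¹⁵ vs 1.44×10⁻¹³); the solution remains unsaturated and no precipitate forms.

No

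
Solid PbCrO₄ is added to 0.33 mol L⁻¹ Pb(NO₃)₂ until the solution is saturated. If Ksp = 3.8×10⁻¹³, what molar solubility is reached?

PbCrO₄(s) ⇌ Pb²⁺(aq) + CrO₄²⁻(aq)
With Pb²⁺ already at 0.33 mol L⁻¹ and s small, take [Pb²⁺] ≈ 0.33 mol L⁻¹ and [CrO₄²⁻] = s.
Ksp = [Pb²⁺][CrO₄²⁻] = (0.33)s
s = 3.8×10⁻¹³ / (0.33) = 1.2×10⁻¹²
s = 1.2×10⁻¹² mol L⁻¹

1.2×10⁻¹² M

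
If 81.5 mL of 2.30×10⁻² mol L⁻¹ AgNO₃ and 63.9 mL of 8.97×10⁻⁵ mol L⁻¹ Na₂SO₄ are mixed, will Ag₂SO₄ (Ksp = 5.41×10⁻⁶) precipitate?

The combined volume is 145.4 mL.
[Ag⁺] = (2.30×10⁻²)(81.5)/145.4 = 1.29×10⁻² mol L⁻¹
[SO₄²⁻] = (8.97×10⁻⁵)(63.9)/145.4 = 3.94×10⁻⁵ mol L⁻¹
Q = [Ag⁺]^2[SO₄²⁻] = 6.55×10⁻⁹
Q < Ksp (6.55×10⁻⁹ vs 5.41×10⁻⁶); the solution remains unsaturated and no precipitate forms.

No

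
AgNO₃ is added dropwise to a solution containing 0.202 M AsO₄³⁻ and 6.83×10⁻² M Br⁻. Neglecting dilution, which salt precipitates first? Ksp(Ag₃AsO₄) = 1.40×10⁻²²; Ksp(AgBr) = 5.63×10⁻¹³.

AgBr

The threshold for precipitation is Q = Ksp.
For Ag₃AsO₄: [Ag⁺] = (Ksp/[AsO₄³⁻])^(1/3) = 8.85×10⁻⁸ M
For AgBr: [Ag⁺] = (Ksp/[Br⁻]) = 8.24×10⁻¹² M
AgBr requires the lower [Ag⁺], so it precipitates first.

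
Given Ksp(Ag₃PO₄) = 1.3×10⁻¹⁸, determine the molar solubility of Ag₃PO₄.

1.5×10⁻⁵ M

Ag₃PO₄(s) ⇌ 3 Ag⁺(aq) + PO₄³⁻(aq)
With molar solubility s: [Ag⁺] = 3s, [PO₄³⁻] = s.
Ksp = [Ag⁺]^3[PO₄³⁻] = (3s)^3 · s = 27s^4
27s^4 = 1.3×10⁻¹⁸  ⇒  s^4 = 4.8×10⁻²⁰
s = 1.5×10⁻⁵ mol L⁻¹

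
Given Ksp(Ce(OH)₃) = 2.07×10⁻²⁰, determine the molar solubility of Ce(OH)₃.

Ce(OH)₃(s) ⇌ Ce³⁺(aq) + 3 OH⁻(aq)
Call the molar solubility s, so that [Ce³⁺] = s and [OH⁻] = 3s.
Ksp = [Ce³⁺][OH⁻]^3 = s · (3s)^3 = 27s^4
27s^4 = 2.07×10⁻²⁰  ⇒  s^4 = 7.67×10⁻²²
s = 5.26×10⁻⁶ mol/L

5.26×10⁻⁶ M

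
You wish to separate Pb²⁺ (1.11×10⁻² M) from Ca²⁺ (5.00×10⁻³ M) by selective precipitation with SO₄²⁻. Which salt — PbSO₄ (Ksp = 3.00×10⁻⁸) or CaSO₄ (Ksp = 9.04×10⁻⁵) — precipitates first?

Precipitation begins when Q = Ksp.
For PbSO₄: [SO₄²⁻] = (Ksp/[Pb²⁺]) = 2.70×10⁻⁶ M
For CaSO₄: [SO₄²⁻] = (Ksp/[Ca²⁺]) = 1.81×10⁻² M
PbSO₄ requires the lower [SO₄²⁻], so it precipitates first.

PbSO₄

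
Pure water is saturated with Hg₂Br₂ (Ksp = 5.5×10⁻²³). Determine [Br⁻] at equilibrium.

4.8×10⁻⁸ M

Hg₂Br₂(s) ⇌ Hg₂²⁺(aq) + 2 Br⁻(aq)
With molar solubility s: [Hg₂²⁺] = s, [Br⁻] = 2s.
Ksp = [Hg₂²⁺][Br⁻]^2 = s · (2s)^2 = 4s^3 = 5.5×10⁻²³
s = 2.4×10⁻⁸ mol/L
[Br⁻] = 2s = 4.8×10⁻⁸ mol/L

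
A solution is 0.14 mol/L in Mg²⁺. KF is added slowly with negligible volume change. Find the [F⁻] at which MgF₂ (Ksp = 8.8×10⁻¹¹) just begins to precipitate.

2.5×10⁻⁵ M

Precipitation begins when Q = Ksp.
MgF₂(s) ⇌ Mg²⁺(aq) + 2 F⁻(aq)
Ksp = [Mg²⁺][F⁻]^2 = [F⁻]^2(0.14)
[F⁻]^2 = 8.8×10⁻¹¹ / (0.14) = 6.3×10⁻¹⁰
[F⁻] = 2.5×10⁻⁵ mol/L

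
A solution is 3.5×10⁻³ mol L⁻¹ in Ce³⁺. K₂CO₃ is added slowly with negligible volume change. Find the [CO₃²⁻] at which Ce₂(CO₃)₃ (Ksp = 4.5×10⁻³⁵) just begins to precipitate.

Precipitation begins when Q = Ksp.
Ce₂(CO₃)₃(s) ⇌ 2 Ce³⁺(aq) + 3 CO₃²⁻(aq)
Ksp = [Ce³⁺]^2[CO₃²⁻]^3 = [CO₃²⁻]^3(3.5×10⁻³)^2
[CO₃²⁻]^3 = 4.5×10⁻³⁵ / (3.5×10⁻³)^2 = 3.7×10⁻³⁰
[CO₃²⁻] = 1.5×10⁻¹⁰ mol L⁻¹

1.5×10⁻¹⁰ M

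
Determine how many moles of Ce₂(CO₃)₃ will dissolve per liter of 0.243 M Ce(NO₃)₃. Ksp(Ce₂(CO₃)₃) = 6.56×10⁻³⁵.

3.45×10⁻¹² M

Ce₂(CO₃)₃(s) ⇌ 2 Ce³⁺(aq) + 3 CO₃²⁻(aq)
With Ce³⁺ already at 0.243 M and s small, take [Ce³⁺] ≈ 0.243 M and [CO₃²⁻] = 3s.
Ksp = [Ce³⁺]^2[CO₃²⁻]^3 = (0.243)^2(3s)^3
(3s)^3 = 6.56×10⁻³⁵ / (0.243)^2 = 1.11×10⁻³³
s = 3.45×10⁻¹² M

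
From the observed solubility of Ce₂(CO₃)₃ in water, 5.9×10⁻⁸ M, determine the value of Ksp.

Ce₂(CO₃)₃(s) ⇌ 2 Ce³⁺(aq) + 3 CO₃²⁻(aq)
Call the molar solubility s, so that [Ce³⁺] = 2s and [CO₃²⁻] = 3s.
Ksp = [Ce³⁺]^2[CO₃²⁻]^3 = (2s)^2 · (3s)^3 = 108s^5
Ksp = 108 × (5.9×10⁻⁸)^5 = 7.7×10⁻³⁵

Ksp = 7.7×10⁻³⁵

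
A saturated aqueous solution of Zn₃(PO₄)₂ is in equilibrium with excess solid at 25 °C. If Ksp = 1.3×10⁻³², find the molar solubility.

1.6×10⁻⁷ M

Zn₃(PO₄)₂(s) ⇌ 3 Zn²⁺(aq) + 2 PO₄³⁻(aq)
Call the molar solubility s, so that [Zn²⁺] = 3s and [PO₄³⁻] = 2s.
Ksp = [Zn²⁺]^3[PO₄³⁻]^2 = (3s)^3 · (2s)^2 = 108s^5
108s^5 = 1.3×10⁻³²  ⇒  s^5 = 1.2×10⁻³⁴
s = 1.6×10⁻⁷ M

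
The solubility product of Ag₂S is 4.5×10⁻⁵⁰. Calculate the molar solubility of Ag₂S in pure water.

2.2×10⁻¹⁷ M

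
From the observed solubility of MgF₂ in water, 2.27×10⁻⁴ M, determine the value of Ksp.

Ksp = 4.68×10⁻¹¹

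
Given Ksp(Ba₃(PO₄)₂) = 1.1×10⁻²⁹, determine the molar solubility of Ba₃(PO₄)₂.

Ba₃(PO₄)₂(s) ⇌ 3 Ba²⁺(aq) + 2 PO₄³⁻(aq)
For each mole of Ba₃(PO₄)₂ that dissolves per liter, [Ba²⁺] = 3s and [PO₄³⁻] = 2s; let s denote this solubility.
Ksp = [Ba²⁺]^3[PO₄³⁻]^2 = (3s)^3 · (2s)^2 = 108s^5
108s^5 = 1.1×10⁻²⁹  ⇒  s^5 = 1.0×10⁻³¹
Taking the 5th root, s = 6.3×10⁻⁷ M.

6.3×10⁻⁷ M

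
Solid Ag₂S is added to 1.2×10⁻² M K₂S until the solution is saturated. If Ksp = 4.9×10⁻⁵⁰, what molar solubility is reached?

Ag₂S(s) ⇌ 2 Ag⁺(aq) + S²⁻(aq)
The solution already contains S²⁻ at 1.2×10⁻² M. Let s be the molar solubility of Ag₂S.
[S²⁻] ≈ 1.2×10⁻² M (common ion dominates); [Ag⁺] = 2s.
Ksp = [Ag⁺]^2[S²⁻] = (2s)^2(1.2×10⁻²)
(2s)^2 = 4.9×10⁻⁵⁰ / (1.2×10⁻²) = 4.1×10⁻⁴⁸
s = 1.0×10⁻²⁴ M

1.0×10⁻²⁴ M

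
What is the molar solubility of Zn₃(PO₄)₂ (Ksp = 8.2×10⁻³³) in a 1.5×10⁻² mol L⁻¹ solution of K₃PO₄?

Zn₃(PO₄)₂(s) ⇌ 3 Zn²⁺(aq) + 2 PO₄³⁻(aq)
Let s be the solubility of Zn₃(PO₄)₂ here. The common ion gives [PO₄³⁻] ≈ 1.5×10⁻² mol L⁻¹, and [Zn²⁺] = 3s.
Ksp = [Zn²⁺]^3[PO₄³⁻]^2 = (3s)^3(1.5×10⁻²)^2
(3s)^3 = 8.2×10⁻³³ / (1.5×10⁻²)^2 = 3.6×10⁻²⁹
s = 1.1×10⁻¹⁰ mol L⁻¹

1.1×10⁻¹⁰ M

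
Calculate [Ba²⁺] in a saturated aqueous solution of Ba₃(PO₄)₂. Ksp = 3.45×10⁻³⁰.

Ba₃(PO₄)₂(s) ⇌ 3 Ba²⁺(aq) + 2 PO₄³⁻(aq)
Call the molar solubility s, so that [Ba²⁺] = 3s and [PO₄³⁻] = 2s.
Ksp = [Ba²⁺]^3[PO₄³⁻]^2 = (3s)^3 · (2s)^2 = 108s^5 = 3.45×10⁻³⁰
s = 5.02×10⁻⁷ mol/L
[Ba²⁺] = 3s = 1.51×10⁻⁶ mol/L

1.51×10⁻⁶ M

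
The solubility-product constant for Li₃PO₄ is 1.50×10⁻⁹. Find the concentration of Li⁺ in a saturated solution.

8.19×10⁻³ M

Li₃PO₄(s) ⇌ 3 Li⁺(aq) + PO₄³⁻(aq)
If s mol/L of Li₃PO₄ dissolves, [Li⁺] = 3s and [PO₄³⁻] = s.
Ksp = [Li⁺]^3[PO₄³⁻] = (3s)^3 · s = 27s^4 = 1.50×10⁻⁹
s = 2.73×10⁻³ mol/L
[Li⁺] = 3s = 8.19×10⁻³ mol/L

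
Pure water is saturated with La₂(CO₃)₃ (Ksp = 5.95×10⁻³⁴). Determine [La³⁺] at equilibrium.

La₂(CO₃)₃(s) ⇌ 2 La³⁺(aq) + 3 CO₃²⁻(aq)
If s mol/L of La₂(CO₃)₃ dissolves, [La³⁺] = 2s and [CO₃²⁻] = 3s.
Ksp = [La³⁺]^2[CO₃²⁻]^3 = (2s)^2 · (3s)^3 = 108s^5 = 5.95×10⁻³⁴
s = 8.88×10⁻⁸ mol/L
[La³⁺] = 2s = 1.78×10⁻⁷ mol/L

1.78×10⁻⁷ M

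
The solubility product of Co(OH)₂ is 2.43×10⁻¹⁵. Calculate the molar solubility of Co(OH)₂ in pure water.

8.47×10⁻⁶ M

Co(OH)₂(s) ⇌ Co²⁺(aq) + 2 OH⁻(aq)
If s mol/L of Co(OH)₂ dissolves, [Co²⁺] = s and [OH⁻] = 2s.
Ksp = [Co²⁺][OH⁻]^2 = s · (2s)^2 = 4s^3
4s^3 = 2.43×10⁻¹⁵  ⇒  s^3 = 6.08×10⁻¹⁶
Taking the 3rd root, s = 8.47×10⁻⁶ mol L⁻¹.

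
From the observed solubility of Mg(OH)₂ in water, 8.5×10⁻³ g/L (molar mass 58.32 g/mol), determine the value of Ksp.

Ksp = 1.2×10⁻¹¹

Convert to molarity: s = 8.5×10⁻³ / 58.32 = 1.457×10⁻⁴ mol/L
Mg(OH)₂(s) ⇌ Mg²⁺(aq) + 2 OH⁻(aq)
Call the molar solubility s, so that [Mg²⁺] = s and [OH⁻] = 2s.
Ksp = [Mg²⁺][OH⁻]^2 = s · (2s)^2 = 4s^3
Ksp = 4 × (1.457×10⁻⁴)^3 = 1.2×10⁻¹¹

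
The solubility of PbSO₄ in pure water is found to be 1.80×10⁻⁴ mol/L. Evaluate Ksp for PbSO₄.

Ksp = 3.24×10⁻⁸

PbSO₄(s) ⇌ Pb²⁺(aq) + SO₄²⁻(aq)
For each mole of PbSO₄ that dissolves per liter, [Pb²⁺] = s and [SO₄²⁻] = s; let s denote this solubility.
Ksp = [Pb²⁺][SO₄²⁻] = s · s = s^2
Ksp = (1.80×10⁻⁴)^2 = 3.24×10⁻⁸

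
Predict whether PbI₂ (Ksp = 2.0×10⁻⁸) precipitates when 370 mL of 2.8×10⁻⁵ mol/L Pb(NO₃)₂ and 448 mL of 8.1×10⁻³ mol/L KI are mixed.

No

Total volume after mixing = 370 + 448 = 818 mL.
[Pb²⁺] = (2.8×10⁻⁵)(370)/818 = 1.3×10⁻⁵ mol/L
[I⁻] = (8.1×10⁻³)(448)/818 = 4.4×10⁻³ mol/L
Q = [Pb²⁺][I⁻]^2 = 2.5×10⁻¹⁰
Q < Ksp (2.5×10⁻¹⁰ vs 2.0×10⁻⁸); the solution remains unsaturated and no precipitate forms.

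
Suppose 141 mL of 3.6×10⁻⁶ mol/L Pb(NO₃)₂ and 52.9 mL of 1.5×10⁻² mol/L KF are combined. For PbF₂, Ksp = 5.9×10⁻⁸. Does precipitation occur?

After mixing, V = 141 mL + 52.9 mL = 193.9 mL.
[Pb²⁺] = (3.6×10⁻⁶)(141)/193.9 = 2.6×10⁻⁶ mol/L
[F⁻] = (1.5×10⁻²)(52.9)/193.9 = 4.1×10⁻³ mol/L
Q = [Pb²⁺][F⁻]^2 = 4.4×10⁻¹¹
Q = 4.4×10⁻¹¹ < Ksp = 5.9×10⁻⁸, so the solution is unsaturated and no precipitate forms.

No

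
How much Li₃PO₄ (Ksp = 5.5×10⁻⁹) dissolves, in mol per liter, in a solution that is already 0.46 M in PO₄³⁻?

7.6×10⁻⁴ M

Li₃PO₄(s) ⇌ 3 Li⁺(aq) + PO₄³⁻(aq)
PO₄³⁻ is already present at 0.46 M. If s mol/L of Li₃PO₄ dissolves, [Li⁺] = 3s while [PO₄³⁻] ≈ 0.46 M.
Ksp = [Li⁺]^3[PO₄³⁻] = (3s)^3(0.46)
(3s)^3 = 5.5×10⁻⁹ / (0.46) = 1.2×10⁻⁸
s = 7.6×10⁻⁴ M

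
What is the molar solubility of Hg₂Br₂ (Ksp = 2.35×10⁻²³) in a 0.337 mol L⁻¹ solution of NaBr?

2.07×10⁻²² M

Hg₂Br₂(s) ⇌ Hg₂²⁺(aq) + 2 Br⁻(aq)
The solution already contains Br⁻ at 0.337 mol L⁻¹. Let s be the molar solubility of Hg₂Br₂.
[Br⁻] ≈ 0.337 mol L⁻¹ (common ion dominates); [Hg₂²⁺] = s.
Ksp = [Hg₂²⁺][Br⁻]^2 = s(0.337)^2
s = 2.35×10⁻²³ / (0.337)^2 = 2.07×10⁻²²
s = 2.07×10⁻²² mol L⁻¹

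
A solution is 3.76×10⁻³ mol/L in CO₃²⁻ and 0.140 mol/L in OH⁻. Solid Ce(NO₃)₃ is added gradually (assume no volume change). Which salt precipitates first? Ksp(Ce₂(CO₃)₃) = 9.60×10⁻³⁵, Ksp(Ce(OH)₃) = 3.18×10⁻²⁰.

Ce(OH)₃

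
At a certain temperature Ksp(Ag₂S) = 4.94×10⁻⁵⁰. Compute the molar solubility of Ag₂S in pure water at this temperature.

2.31×10⁻¹⁷ M

Ag₂S(s) ⇌ 2 Ag⁺(aq) + S²⁻(aq)
Call the molar solubility s, so that [Ag⁺] = 2s and [S²⁻] = s.
Ksp = [Ag⁺]^2[S²⁻] = (2s)^2 · s = 4s^3
4s^3 = 4.94×10⁻⁵⁰  ⇒  s^3 = 1.24×10⁻⁵⁰
Taking the 3rd root, s = 2.31×10⁻¹⁷ M.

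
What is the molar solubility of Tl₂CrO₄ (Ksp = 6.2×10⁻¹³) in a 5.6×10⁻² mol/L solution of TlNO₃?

Tl₂CrO₄(s) ⇌ 2 Tl⁺(aq) + CrO₄²⁻(aq)
With Tl⁺ already at 5.6×10⁻² mol/L and s small, take [Tl⁺] ≈ 5.6×10⁻² mol/L and [CrO₄²⁻] = s.
Ksp = [Tl⁺]^2[CrO₄²⁻] = (5.6×10⁻²)^2s
s = 6.2×10⁻¹³ / (5.6×10⁻²)^2 = 2.0×10⁻¹⁰
s = 2.0×10⁻¹⁰ mol/L

2.0×10⁻¹⁰ M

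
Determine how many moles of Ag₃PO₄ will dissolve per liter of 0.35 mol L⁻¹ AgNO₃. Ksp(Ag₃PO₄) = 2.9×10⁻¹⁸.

Ag₃PO₄(s) ⇌ 3 Ag⁺(aq) + PO₄³⁻(aq)
Let s be the solubility of Ag₃PO₄ here. The common ion gives [Ag⁺] ≈ 0.35 mol L⁻¹, and [PO₄³⁻] = s.
Ksp = [Ag⁺]^3[PO₄³⁻] = (0.35)^3s
s = 2.9×10⁻¹⁸ / (0.35)^3 = 6.8×10⁻¹⁷
s = 6.8×10⁻¹⁷ mol L⁻¹

6.8×10⁻¹⁷ M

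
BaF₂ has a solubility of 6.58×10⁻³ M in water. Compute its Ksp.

Ksp = 1.14×10⁻⁶

BaF₂(s) ⇌ Ba²⁺(aq) + 2 F⁻(aq)
Let s be the molar solubility. Then [Ba²⁺] = s and [F⁻] = 2s.
Ksp = [Ba²⁺][F⁻]^2 = s · (2s)^2 = 4s^3
Ksp = 4 × (6.58×10⁻³)^3 = 1.14×10⁻⁶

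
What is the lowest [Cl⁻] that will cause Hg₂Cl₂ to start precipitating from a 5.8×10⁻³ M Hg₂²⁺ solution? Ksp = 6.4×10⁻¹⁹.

1.1×10⁻⁸ M

Each salt precipitates once Q = Ksp for that salt.
Hg₂Cl₂(s) ⇌ Hg₂²⁺(aq) + 2 Cl⁻(aq)
Ksp = [Hg₂²⁺][Cl⁻]^2 = [Cl⁻]^2(5.8×10⁻³)
[Cl⁻]^2 = 6.4×10⁻¹⁹ / (5.8×10⁻³) = 1.1×10⁻¹⁶
[Cl⁻] = 1.1×10⁻⁸ M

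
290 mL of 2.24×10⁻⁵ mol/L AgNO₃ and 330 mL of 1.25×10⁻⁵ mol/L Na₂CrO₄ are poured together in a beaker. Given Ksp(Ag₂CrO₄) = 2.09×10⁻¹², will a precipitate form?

No

Total volume after mixing = 290 + 330 = 620 mL.
[Ag⁺] = (2.24×10⁻⁵)(290)/620 = 1.05×10⁻⁵ mol/L
[CrO₄²⁻] = (1.25×10⁻⁵)(330)/620 = 6.65×10⁻⁶ mol/L
Q = [Ag⁺]^2[CrO₄²⁻] = 7.30×10⁻¹⁶
Q < Ksp (7.30×10⁻¹⁶ vs 2.09×10⁻¹²); the solution remains unsaturated and no precipitate forms.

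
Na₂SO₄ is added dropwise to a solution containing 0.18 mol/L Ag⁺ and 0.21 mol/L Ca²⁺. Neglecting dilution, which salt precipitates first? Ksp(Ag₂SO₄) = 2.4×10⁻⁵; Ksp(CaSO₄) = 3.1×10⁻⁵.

CaSO₄

A salt starts to precipitate once the ion product Q reaches its Ksp.
For Ag₂SO₄: [SO₄²⁻] = (Ksp/[Ag⁺]^2) = 7.4×10⁻⁴ mol/L
For CaSO₄: [SO₄²⁻] = (Ksp/[Ca²⁺]) = 1.5×10⁻⁴ mol/L
CaSO₄ requires the lower [SO₄²⁻], so it precipitates first.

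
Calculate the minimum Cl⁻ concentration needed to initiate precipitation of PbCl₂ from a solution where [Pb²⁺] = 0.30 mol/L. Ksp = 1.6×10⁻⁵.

Precipitation of each salt begins when its ion product equals Ksp.
PbCl₂(s) ⇌ Pb²⁺(aq) + 2 Cl⁻(aq)
Ksp = [Pb²⁺][Cl⁻]^2 = [Cl⁻]^2(0.30)
[Cl⁻]^2 = 1.6×10⁻⁵ / (0.30) = 5.3×10⁻⁵
[Cl⁻] = 7.3×10⁻³ mol/L

7.3×10⁻³ M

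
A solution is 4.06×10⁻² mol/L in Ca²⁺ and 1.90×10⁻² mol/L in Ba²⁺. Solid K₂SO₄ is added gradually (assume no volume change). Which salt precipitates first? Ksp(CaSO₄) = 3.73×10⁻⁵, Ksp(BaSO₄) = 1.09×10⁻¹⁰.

BaSO₄

Each salt precipitates once Q = Ksp for that salt.
For CaSO₄: [SO₄²⁻] = (Ksp/[Ca²⁺]) = 9.19×10⁻⁴ mol/L
For BaSO₄: [SO₄²⁻] = (Ksp/[Ba²⁺]) = 5.74×10⁻⁹ mol/L
The smaller threshold [SO₄²⁻] is reached first, so BaSO₄ precipitates first.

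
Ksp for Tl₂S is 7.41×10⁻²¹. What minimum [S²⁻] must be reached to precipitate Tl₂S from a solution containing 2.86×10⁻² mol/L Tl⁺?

Precipitation of each salt begins when its ion product equals Ksp.
Tl₂S(s) ⇌ 2 Tl⁺(aq) + S²⁻(aq)
Ksp = [Tl⁺]^2[S²⁻] = [S²⁻](2.86×10⁻²)^2
[S²⁻] = 7.41×10⁻²¹ / (2.86×10⁻²)^2 = 9.06×10⁻¹⁸
[S²⁻] = 9.06×10⁻¹⁸ mol/L

9.06×10⁻¹⁸ M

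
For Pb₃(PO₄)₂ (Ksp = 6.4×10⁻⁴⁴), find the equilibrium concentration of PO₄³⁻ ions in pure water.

Pb₃(PO₄)₂(s) ⇌ 3 Pb²⁺(aq) + 2 PO₄³⁻(aq)
With molar solubility s: [Pb²⁺] = 3s, [PO₄³⁻] = 2s.
Ksp = [Pb²⁺]^3[PO₄³⁻]^2 = (3s)^3 · (2s)^2 = 108s^5 = 6.4×10⁻⁴⁴
s = 9.0×10⁻¹⁰ M
[PO₄³⁻] = 2s = 1.8×10⁻⁹ M

1.8×10⁻⁹ M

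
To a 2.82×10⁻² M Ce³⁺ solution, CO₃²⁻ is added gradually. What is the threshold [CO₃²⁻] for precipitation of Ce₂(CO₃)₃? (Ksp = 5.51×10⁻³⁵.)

4.11×10⁻¹¹ M

A salt starts to precipitate once the ion product Q reaches its Ksp.
Ce₂(CO₃)₃(s) ⇌ 2 Ce³⁺(aq) + 3 CO₃²⁻(aq)
Ksp = [Ce³⁺]^2[CO₃²⁻]^3 = [CO₃²⁻]^3(2.82×10⁻²)^2
[CO₃²⁻]^3 = 5.51×10⁻³⁵ / (2.82×10⁻²)^2 = 6.93×10⁻³²
[CO₃²⁻] = 4.11×10⁻¹¹ M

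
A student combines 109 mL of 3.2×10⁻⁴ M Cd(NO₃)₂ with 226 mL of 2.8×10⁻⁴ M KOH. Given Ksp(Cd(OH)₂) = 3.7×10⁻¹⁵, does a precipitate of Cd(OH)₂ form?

Yes

The combined volume is 335 mL.
[Cd²⁺] = (3.2×10⁻⁴)(109)/335 = 1.0×10⁻⁴ M
[OH⁻] = (2.8×10⁻⁴)(226)/335 = 1.9×10⁻⁴ M
Q = [Cd²⁺][OH⁻]^2 = 3.7×10⁻¹²
Because Q > Ksp (3.7×10⁻¹² vs 3.7×10⁻¹⁵), a precipitate of Cd(OH)₂ forms.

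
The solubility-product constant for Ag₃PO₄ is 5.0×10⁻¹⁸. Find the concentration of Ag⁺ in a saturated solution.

6.2×10⁻⁵ M

Ag₃PO₄(s) ⇌ 3 Ag⁺(aq) + PO₄³⁻(aq)
With molar solubility s: [Ag⁺] = 3s, [PO₄³⁻] = s.
Ksp = [Ag⁺]^3[PO₄³⁻] = (3s)^3 · s = 27s^4 = 5.0×10⁻¹⁸
s = 2.1×10⁻⁵ M
[Ag⁺] = 3s = 6.2×10⁻⁵ M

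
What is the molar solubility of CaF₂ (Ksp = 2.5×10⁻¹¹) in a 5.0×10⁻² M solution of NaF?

CaF₂(s) ⇌ Ca²⁺(aq) + 2 F⁻(aq)
Let s be the solubility of CaF₂ here. The common ion gives [F⁻] ≈ 5.0×10⁻² M, and [Ca²⁺] = s.
Ksp = [Ca²⁺][F⁻]^2 = s(5.0×10⁻²)^2
s = 2.5×10⁻¹¹ / (5.0×10⁻²)^2 = 1.0×10⁻⁸
s = 1.0×10⁻⁸ M

1.0×10⁻⁸ M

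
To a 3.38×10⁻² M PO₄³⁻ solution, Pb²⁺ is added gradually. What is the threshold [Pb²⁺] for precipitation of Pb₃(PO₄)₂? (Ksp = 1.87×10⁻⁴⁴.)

2.54×10⁻¹⁴ M

The threshold for precipitation is Q = Ksp.
Pb₃(PO₄)₂(s) ⇌ 3 Pb²⁺(aq) + 2 PO₄³⁻(aq)
Ksp = [Pb²⁺]^3[PO₄³⁻]^2 = [Pb²⁺]^3(3.38×10⁻²)^2
[Pb²⁺]^3 = 1.87×10⁻⁴⁴ / (3.38×10⁻²)^2 = 1.64×10⁻⁴¹
[Pb²⁺] = 2.54×10⁻¹⁴ M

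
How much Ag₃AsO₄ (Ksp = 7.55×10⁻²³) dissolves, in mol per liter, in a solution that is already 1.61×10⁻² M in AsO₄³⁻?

Ag₃AsO₄(s) ⇌ 3 Ag⁺(aq) + AsO₄³⁻(aq)
With AsO₄³⁻ already at 1.61×10⁻² M and s small, take [AsO₄³⁻] ≈ 1.61×10⁻² M and [Ag⁺] = 3s.
Ksp = [Ag⁺]^3[AsO₄³⁻] = (3s)^3(1.61×10⁻²)
(3s)^3 = 7.55×10⁻²³ / (1.61×10⁻²) = 4.69×10⁻²¹
s = 5.58×10⁻⁸ M

5.58×10⁻⁸ M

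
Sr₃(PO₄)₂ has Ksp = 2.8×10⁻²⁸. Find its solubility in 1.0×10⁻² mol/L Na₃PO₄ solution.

4.7×10⁻⁹ M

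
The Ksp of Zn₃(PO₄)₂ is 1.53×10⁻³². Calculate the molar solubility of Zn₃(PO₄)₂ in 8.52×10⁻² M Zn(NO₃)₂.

2.49×10⁻¹⁵ M

Zn₃(PO₄)₂(s) ⇌ 3 Zn²⁺(aq) + 2 PO₄³⁻(aq)
The solution already contains Zn²⁺ at 8.52×10⁻² M. Let s be the molar solubility of Zn₃(PO₄)₂.
[Zn²⁺] ≈ 8.52×10⁻² M (common ion dominates); [PO₄³⁻] = 2s.
Ksp = [Zn²⁺]^3[PO₄³⁻]^2 = (8.52×10⁻²)^3(2s)^2
(2s)^2 = 1.53×10⁻³² / (8.52×10⁻²)^3 = 2.47×10⁻²⁹
s = 2.49×10⁻¹⁵ M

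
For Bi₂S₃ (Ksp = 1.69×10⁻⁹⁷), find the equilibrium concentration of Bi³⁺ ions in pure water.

3.47×10⁻²⁰ M

Bi₂S₃(s) ⇌ 2 Bi³⁺(aq) + 3 S²⁻(aq)
Let s be the molar solubility. Then [Bi³⁺] = 2s and [S²⁻] = 3s.
Ksp = [Bi³⁺]^2[S²⁻]^3 = (2s)^2 · (3s)^3 = 108s^5 = 1.69×10⁻⁹⁷
s = 1.73×10⁻²⁰ M
[Bi³⁺] = 2s = 3.47×10⁻²⁰ M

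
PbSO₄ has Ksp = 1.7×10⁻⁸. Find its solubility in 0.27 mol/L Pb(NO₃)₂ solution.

6.3×10⁻⁸ M

PbSO₄(s) ⇌ Pb²⁺(aq) + SO₄²⁻(aq)
With Pb²⁺ already at 0.27 mol/L and s small, take [Pb²⁺] ≈ 0.27 mol/L and [SO₄²⁻] = s.
Ksp = [Pb²⁺][SO₄²⁻] = (0.27)s
s = 1.7×10⁻⁸ / (0.27) = 6.3×10⁻⁸
s = 6.3×10⁻⁸ mol/L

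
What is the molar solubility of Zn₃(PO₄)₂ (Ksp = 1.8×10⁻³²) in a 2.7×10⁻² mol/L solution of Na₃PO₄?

9.7×10⁻¹¹ M

Zn₃(PO₄)₂(s) ⇌ 3 Zn²⁺(aq) + 2 PO₄³⁻(aq)
The solution already contains PO₄³⁻ at 2.7×10⁻² mol/L. Let s be the molar solubility of Zn₃(PO₄)₂.
[PO₄³⁻] ≈ 2.7×10⁻² mol/L (common ion dominates); [Zn²⁺] = 3s.
Ksp = [Zn²⁺]^3[PO₄³⁻]^2 = (3s)^3(2.7×10⁻²)^2
(3s)^3 = 1.8×10⁻³² / (2.7×10⁻²)^2 = 2.5×10⁻²⁹
s = 9.7×10⁻¹¹ mol/L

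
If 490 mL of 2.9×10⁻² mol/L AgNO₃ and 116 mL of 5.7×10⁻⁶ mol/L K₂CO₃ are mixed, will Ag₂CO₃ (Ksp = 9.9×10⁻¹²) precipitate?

After mixing, V = 490 mL + 116 mL = 606 mL.
[Ag⁺] = (2.9×10⁻²)(490)/606 = 2.3×10⁻² mol/L
[CO₃²⁻] = (5.7×10⁻⁶)(116)/606 = 1.1×10⁻⁶ mol/L
Q = [Ag⁺]^2[CO₃²⁻] = 6.0×10⁻¹⁰
Because Q > Ksp (6.0×10⁻¹⁰ vs 9.9×10⁻¹²), a precipitate of Ag₂CO₃ forms.

Yes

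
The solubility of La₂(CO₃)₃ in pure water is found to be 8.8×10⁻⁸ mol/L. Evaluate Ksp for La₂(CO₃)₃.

Ksp = 5.7×10⁻³⁴

La₂(CO₃)₃(s) ⇌ 2 La³⁺(aq) + 3 CO₃²⁻(aq)
Let s be the molar solubility. Then [La³⁺] = 2s and [CO₃²⁻] = 3s.
Ksp = [La³⁺]^2[CO₃²⁻]^3 = (2s)^2 · (3s)^3 = 108s^5
Ksp = 108 × (8.8×10⁻⁸)^5 = 5.7×10⁻³⁴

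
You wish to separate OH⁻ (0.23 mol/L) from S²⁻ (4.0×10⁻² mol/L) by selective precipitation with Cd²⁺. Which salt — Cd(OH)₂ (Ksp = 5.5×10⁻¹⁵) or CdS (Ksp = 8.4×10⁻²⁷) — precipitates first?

CdS

The threshold for precipitation is Q = Ksp.
For Cd(OH)₂: [Cd²⁺] = (Ksp/[OH⁻]^2) = 1.0×10⁻¹³ mol/L
For CdS: [Cd²⁺] = (Ksp/[S²⁻]) = 2.1×10⁻²⁵ mol/L
Since CdS needs less Cd²⁺ to reach saturation, it precipitates first.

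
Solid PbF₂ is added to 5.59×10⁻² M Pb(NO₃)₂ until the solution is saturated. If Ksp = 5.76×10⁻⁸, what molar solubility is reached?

5.08×10⁻⁴ M

PbF₂(s) ⇌ Pb²⁺(aq) + 2 F⁻(aq)
With Pb²⁺ already at 5.59×10⁻² M and s small, take [Pb²⁺] ≈ 5.59×10⁻² M and [F⁻] = 2s.
Ksp = [Pb²⁺][F⁻]^2 = (5.59×10⁻²)(2s)^2
(2s)^2 = 5.76×10⁻⁸ / (5.59×10⁻²) = 1.03×10⁻⁶
s = 5.08×10⁻⁴ M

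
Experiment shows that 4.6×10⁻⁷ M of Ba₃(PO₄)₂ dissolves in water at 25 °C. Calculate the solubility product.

Ksp = 2.2×10⁻³⁰

Ba₃(PO₄)₂(s) ⇌ 3 Ba²⁺(aq) + 2 PO₄³⁻(aq)
Call the molar solubility s, so that [Ba²⁺] = 3s and [PO₄³⁻] = 2s.
Ksp = [Ba²⁺]^3[PO₄³⁻]^2 = (3s)^3 · (2s)^2 = 108s^5
Ksp = 108 × (4.6×10⁻⁷)^5 = 2.2×10⁻³⁰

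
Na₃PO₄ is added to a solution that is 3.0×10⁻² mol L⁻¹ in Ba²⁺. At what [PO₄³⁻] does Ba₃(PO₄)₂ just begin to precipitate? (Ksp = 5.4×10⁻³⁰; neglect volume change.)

4.5×10⁻¹³ M

A salt starts to precipitate once the ion product Q reaches its Ksp.
Ba₃(PO₄)₂(s) ⇌ 3 Ba²⁺(aq) + 2 PO₄³⁻(aq)
Ksp = [Ba²⁺]^3[PO₄³⁻]^2 = [PO₄³⁻]^2(3.0×10⁻²)^3
[PO₄³⁻]^2 = 5.4×10⁻³⁰ / (3.0×10⁻²)^3 = 2.0×10⁻²⁵
[PO₄³⁻] = 4.5×10⁻¹³ mol L⁻¹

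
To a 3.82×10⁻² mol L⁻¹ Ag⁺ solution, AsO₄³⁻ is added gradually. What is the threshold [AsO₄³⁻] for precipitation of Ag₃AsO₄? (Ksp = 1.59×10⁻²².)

The threshold for precipitation is Q = Ksp.
Ag₃AsO₄(s) ⇌ 3 Ag⁺(aq) + AsO₄³⁻(aq)
Ksp = [Ag⁺]^3[AsO₄³⁻] = [AsO₄³⁻](3.82×10⁻²)^3
[AsO₄³⁻] = 1.59×10⁻²² / (3.82×10⁻²)^3 = 2.85×10⁻¹⁸
[AsO₄³⁻] = 2.85×10⁻¹⁸ mol L⁻¹

2.85×10⁻¹⁸ M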